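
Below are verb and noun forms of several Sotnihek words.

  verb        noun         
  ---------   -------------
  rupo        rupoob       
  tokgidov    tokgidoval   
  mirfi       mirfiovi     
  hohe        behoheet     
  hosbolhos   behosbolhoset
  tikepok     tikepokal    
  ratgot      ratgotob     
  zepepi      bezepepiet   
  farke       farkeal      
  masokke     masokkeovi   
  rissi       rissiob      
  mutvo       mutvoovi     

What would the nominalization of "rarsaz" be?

zepepi and mirfi both end in -i yet inflect differently (bezepepiet, mirfiovi), so the final letter is not what conditions the rule; the first letter is.
"rarsaz" begins with r-. The stems beginning with r- (rissi → rissiob, rupo → rupoob, ratgot → ratgotob) add -ob.
The other patterns: stems beginning with h- or z- add be- … -et around the stem; stems beginning with m- add -ovi; stems beginning with f- or t- add -al.
So rarsaz → rarsazob.

rarsazob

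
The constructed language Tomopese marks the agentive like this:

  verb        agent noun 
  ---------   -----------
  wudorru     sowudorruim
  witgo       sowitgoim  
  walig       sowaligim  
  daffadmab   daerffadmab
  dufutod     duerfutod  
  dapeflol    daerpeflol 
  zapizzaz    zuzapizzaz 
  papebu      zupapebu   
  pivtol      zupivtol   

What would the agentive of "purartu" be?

wudorru and papebu both end in -u yet inflect differently (sowudorruim, zupapebu), so the final letter is not what conditions the rule; the first letter is.
"purartu" begins with p-. The stems beginning with p- (papebu → zupapebu, pivtol → zupivtol) add the prefix zu-.
The other patterns: stems beginning with w- add so- … -im around the stem; stems beginning with d- insert -er- after the first vowel.
So purartu → zupurartu.

zupurartu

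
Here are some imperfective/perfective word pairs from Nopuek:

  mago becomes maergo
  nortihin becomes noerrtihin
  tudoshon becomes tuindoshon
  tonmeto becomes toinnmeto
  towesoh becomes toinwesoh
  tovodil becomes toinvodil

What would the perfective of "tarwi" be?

tainrwi

tudoshon and nortihin both end in -n yet inflect differently (tuindoshon, noerrtihin), so the final letter is not what conditions the rule; the first letter is.
"tarwi" begins with t-. The stems beginning with t- (tovodil → toinvodil, tudoshon → tuindoshon, towesoh → toinwesoh) insert -in- after the first vowel.
The other pattern: stems beginning with m- or n- insert -er- after the first vowel.
So tarwi → tainrwi.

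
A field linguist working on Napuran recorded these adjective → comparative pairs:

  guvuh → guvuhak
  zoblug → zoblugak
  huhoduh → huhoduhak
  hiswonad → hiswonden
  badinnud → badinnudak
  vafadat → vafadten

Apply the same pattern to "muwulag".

muwulgen

badinnud and hiswonad both end in -d yet inflect differently (badinnudak, hiswonden), so the final letter is not what conditions the rule; the last vowel is.
"muwulag" has last vowel 'a'. The stems whose last vowel is 'a' (vafadat → vafadten, hiswonad → hiswonden) delete the last vowel and add -en.
So muwulag → muwulgen.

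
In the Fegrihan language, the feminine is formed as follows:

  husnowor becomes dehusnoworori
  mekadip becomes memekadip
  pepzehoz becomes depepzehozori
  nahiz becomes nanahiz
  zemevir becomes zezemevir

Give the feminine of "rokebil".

rorokebil

zemevir and husnowor both end in -r yet inflect differently (zezemevir, dehusnoworori), so the final letter is not what conditions the rule; the last vowel is.
"rokebil" has last vowel 'i'. The stems whose last vowel is 'i' (nahiz → nanahiz, zemevir → zezemevir, mekadip → memekadip) repeat the first consonant+vowel as a prefix.
The other pattern: stems whose last vowel is 'o' add de- … -ori around the stem.
So rokebil → rorokebil.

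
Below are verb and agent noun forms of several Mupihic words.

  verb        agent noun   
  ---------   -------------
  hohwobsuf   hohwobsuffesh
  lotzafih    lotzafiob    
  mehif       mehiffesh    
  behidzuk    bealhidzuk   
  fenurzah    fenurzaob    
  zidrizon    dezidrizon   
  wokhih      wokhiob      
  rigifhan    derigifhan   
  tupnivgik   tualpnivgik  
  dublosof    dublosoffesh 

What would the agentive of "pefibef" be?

"pefibef" ends in -f. The stems ending in -f (hohwobsuf → hohwobsuffesh, dublosof → dublosoffesh, mehif → mehiffesh) double the final consonant and add -esh.
The other patterns: stems ending in -h drop the final letter and add -ob; stems ending in -k insert -al- after the first vowel; stems ending in -n add the prefix de-.
So pefibef → pefibeffesh.

pefibeffesh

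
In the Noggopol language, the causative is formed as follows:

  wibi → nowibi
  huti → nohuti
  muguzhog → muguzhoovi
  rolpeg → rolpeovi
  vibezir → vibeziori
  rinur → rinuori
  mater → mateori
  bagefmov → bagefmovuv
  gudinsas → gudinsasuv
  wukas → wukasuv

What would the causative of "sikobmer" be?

sikobmeori

wibi and vibezir both have last vowel 'i' yet inflect differently (nowibi, vibeziori), so the last vowel is not what conditions the rule; the final letter is.
"sikobmer" ends in -r. The stems ending in -r (vibezir → vibeziori, rinur → rinuori, mater → mateori) drop the final letter and add -ori.
So sikobmer → sikobmeori.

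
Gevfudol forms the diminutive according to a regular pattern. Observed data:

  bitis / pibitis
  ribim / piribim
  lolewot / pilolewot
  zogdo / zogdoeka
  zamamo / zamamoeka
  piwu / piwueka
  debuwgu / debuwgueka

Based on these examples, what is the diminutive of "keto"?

lolewot and zogdo both have last vowel 'o' yet inflect differently (pilolewot, zogdoeka), so the last vowel is not what conditions the rule; whether the stem ends in a vowel or a consonant is.
"keto" ends in a vowel. The stems ending in a vowel (zogdo → zogdoeka, zamamo → zamamoeka, piwu → piwueka) add -eka.
So keto → ketoeka.

ketoeka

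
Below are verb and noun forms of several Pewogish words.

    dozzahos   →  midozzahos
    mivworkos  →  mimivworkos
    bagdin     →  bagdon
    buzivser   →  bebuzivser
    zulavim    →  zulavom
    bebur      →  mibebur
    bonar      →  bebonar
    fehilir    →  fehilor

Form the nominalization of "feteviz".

"feteviz" has last vowel 'i'. The stems whose last vowel is 'i' (fehilir → fehilor, bagdin → bagdon, zulavim → zulavom) change the last vowel to 'o'.
The other patterns: stems whose last vowel is 'a' or 'e' add the prefix be-; stems whose last vowel is 'o' or 'u' add the prefix mi-.
So feteviz → fetevoz.

fetevoz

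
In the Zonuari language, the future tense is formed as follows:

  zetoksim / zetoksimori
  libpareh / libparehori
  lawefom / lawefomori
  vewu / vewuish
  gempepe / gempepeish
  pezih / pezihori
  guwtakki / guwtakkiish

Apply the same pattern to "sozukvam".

sozukvamori

libpareh and gempepe both have last vowel 'e' yet inflect differently (libparehori, gempepeish), so the last vowel is not what conditions the rule; whether the stem ends in a vowel or a consonant is.
"sozukvam" ends in a consonant. The stems ending in a consonant (lawefom → lawefomori, pezih → pezihori, zetoksim → zetoksimori) add -ori.
So sozukvam → sozukvamori.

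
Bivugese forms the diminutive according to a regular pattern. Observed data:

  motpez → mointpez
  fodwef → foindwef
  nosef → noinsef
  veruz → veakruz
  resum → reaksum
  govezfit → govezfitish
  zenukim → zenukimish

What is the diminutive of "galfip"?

"galfip" has last vowel 'i'. The stems whose last vowel is 'i' (zenukim → zenukimish, govezfit → govezfitish) add -ish.
So galfip → galfipish.

galfipish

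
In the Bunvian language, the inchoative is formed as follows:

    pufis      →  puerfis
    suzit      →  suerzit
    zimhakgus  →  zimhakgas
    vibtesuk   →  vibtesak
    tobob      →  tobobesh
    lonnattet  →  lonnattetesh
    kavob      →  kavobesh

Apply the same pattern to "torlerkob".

"torlerkob" has last vowel 'o'. The stems whose last vowel is 'o' (tobob → tobobesh, kavob → kavobesh) add -esh.
So torlerkob → torlerkobesh.

torlerkobesh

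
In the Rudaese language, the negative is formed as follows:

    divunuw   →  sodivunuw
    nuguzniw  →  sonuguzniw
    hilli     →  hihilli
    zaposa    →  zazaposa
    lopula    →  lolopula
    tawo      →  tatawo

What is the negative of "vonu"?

vovonu

nuguzniw and hilli both have last vowel 'i' yet inflect differently (sonuguzniw, hihilli), so the last vowel is not what conditions the rule; whether the stem ends in a vowel or a consonant is.
"vonu" ends in a vowel. The stems ending in a vowel (zaposa → zazaposa, lopula → lolopula, tawo → tatawo) repeat the first consonant+vowel as a prefix.
So vonu → vovonu.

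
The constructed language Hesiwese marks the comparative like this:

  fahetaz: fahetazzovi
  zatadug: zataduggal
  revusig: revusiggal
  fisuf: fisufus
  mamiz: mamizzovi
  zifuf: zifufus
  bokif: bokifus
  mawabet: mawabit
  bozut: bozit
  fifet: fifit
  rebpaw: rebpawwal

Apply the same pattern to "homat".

homit

bozut and zifuf both have last vowel 'u' yet inflect differently (bozit, zifufus), so the last vowel is not what conditions the rule; the final letter is.
"homat" ends in -t. The stems ending in -t (fifet → fifit, bozut → bozit, mawabet → mawabit) change the last vowel to 'i'.
The other patterns: stems ending in -z double the final consonant and add -ovi; stems ending in -f add -us; stems ending in -g or -w double the final consonant and add -al.
So homat → homit.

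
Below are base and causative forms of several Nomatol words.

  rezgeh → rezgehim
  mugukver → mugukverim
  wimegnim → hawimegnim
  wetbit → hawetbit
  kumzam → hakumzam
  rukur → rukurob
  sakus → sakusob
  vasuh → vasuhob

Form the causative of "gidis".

mugukver and rukur both end in -r yet inflect differently (mugukverim, rukurob), so the final letter is not what conditions the rule; the last vowel is.
"gidis" has last vowel 'i'. The stems whose last vowel is 'i' (wimegnim → hawimegnim, wetbit → hawetbit) add the prefix ha-.
So gidis → hagidis.

hagidis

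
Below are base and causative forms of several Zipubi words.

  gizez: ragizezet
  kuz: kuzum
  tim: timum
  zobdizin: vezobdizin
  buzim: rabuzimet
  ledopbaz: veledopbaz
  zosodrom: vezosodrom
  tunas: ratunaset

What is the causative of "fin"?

tim and buzim both end in -m yet inflect differently (timum, rabuzimet), so the final letter is not what conditions the rule; the number of vowels is.
"fin" has 1 vowel. The stems with 1 vowel (tim → timum, kuz → kuzum) add -um.
The other patterns: stems with 2 vowels add ra- … -et around the stem; stems with 3 vowels add the prefix ve-.
So fin → finum.

finum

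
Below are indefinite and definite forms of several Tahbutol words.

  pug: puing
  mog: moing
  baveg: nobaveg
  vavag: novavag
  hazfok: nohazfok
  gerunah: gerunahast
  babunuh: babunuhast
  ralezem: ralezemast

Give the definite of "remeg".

noremeg

pug and baveg both end in -g yet inflect differently (puing, nobaveg), so the final letter is not what conditions the rule; the number of vowels is.
"remeg" has 2 vowels. The stems with 2 vowels (baveg → nobaveg, vavag → novavag, hazfok → nohazfok) add the prefix no-.
So remeg → noremeg.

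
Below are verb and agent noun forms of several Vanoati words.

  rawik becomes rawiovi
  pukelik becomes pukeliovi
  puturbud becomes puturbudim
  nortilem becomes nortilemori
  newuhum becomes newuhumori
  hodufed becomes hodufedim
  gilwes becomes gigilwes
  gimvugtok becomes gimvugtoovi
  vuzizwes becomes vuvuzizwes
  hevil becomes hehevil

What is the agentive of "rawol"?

rarawol

"rawol" ends in -l. The one such stem in the data (hevil → hehevil) repeats the first consonant+vowel as a prefix (as do vuzizwes, gilwes), so the same rule applies.
The other patterns: stems ending in -m add -ori; stems ending in -k drop the final letter and add -ovi; stems ending in -d add -im.
So rawol → rarawol.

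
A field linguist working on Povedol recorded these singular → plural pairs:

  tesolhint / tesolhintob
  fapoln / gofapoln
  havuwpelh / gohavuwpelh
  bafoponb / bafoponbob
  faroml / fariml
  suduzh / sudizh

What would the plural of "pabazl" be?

havuwpelh and suduzh both end in -h yet inflect differently (gohavuwpelh, sudizh), so the final letter is not what conditions the rule; the second-to-last letter is.
"pabazl" has second-to-last letter 'z'. The one such stem in the data (suduzh → sudizh) changes the last vowel to 'i' (as does faroml), so the same rule applies.
So pabazl → pabizl.

pabizl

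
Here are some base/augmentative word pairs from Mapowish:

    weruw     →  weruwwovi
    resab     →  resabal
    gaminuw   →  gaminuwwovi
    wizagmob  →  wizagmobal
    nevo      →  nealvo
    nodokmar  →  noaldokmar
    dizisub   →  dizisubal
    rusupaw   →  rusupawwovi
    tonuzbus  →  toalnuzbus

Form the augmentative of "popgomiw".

popgomiwwovi

dizisub and weruw both have last vowel 'u' yet inflect differently (dizisubal, weruwwovi), so the last vowel is not what conditions the rule; the final letter is.
"popgomiw" ends in -w. The stems ending in -w (weruw → weruwwovi, rusupaw → rusupawwovi, gaminuw → gaminuwwovi) double the final consonant and add -ovi.
The other patterns: stems ending in -b add -al; stems ending in -o, -r or -s insert -al- after the first vowel.
So popgomiw → popgomiwwovi.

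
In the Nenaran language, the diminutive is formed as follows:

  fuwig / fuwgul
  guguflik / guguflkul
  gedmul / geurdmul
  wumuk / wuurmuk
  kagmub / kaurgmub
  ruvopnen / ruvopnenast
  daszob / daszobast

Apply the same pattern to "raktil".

guguflik and wumuk both end in -k yet inflect differently (guguflkul, wuurmuk), so the final letter is not what conditions the rule; the last vowel is.
"raktil" has last vowel 'i'. The stems whose last vowel is 'i' (fuwig → fuwgul, guguflik → guguflkul) delete the last vowel and add -ul.
The other patterns: stems whose last vowel is 'u' insert -ur- after the first vowel; stems whose last vowel is 'e' or 'o' add -ast.
So raktil → raktlul.

raktlul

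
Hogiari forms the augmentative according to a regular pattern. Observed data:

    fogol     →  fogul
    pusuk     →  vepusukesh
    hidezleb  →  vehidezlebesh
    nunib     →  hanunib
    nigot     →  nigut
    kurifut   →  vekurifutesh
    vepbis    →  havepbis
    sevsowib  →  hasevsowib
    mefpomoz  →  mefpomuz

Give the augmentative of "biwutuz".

sevsowib and hidezleb both end in -b yet inflect differently (hasevsowib, vehidezlebesh), so the final letter is not what conditions the rule; the last vowel is.
"biwutuz" has last vowel 'u'. The stems whose last vowel is 'u' (pusuk → vepusukesh, kurifut → vekurifutesh) add ve- … -esh around the stem.
The other patterns: stems whose last vowel is 'o' change the last vowel to 'u'; stems whose last vowel is 'i' add the prefix ha-.
So biwutuz → vebiwutuzesh.

vebiwutuzesh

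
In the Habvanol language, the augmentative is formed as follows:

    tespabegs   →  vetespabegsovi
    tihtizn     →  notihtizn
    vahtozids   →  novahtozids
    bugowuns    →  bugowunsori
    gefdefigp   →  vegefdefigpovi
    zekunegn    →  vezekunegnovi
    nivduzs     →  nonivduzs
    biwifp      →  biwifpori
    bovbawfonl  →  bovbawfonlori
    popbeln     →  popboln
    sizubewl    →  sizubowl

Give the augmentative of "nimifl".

nimiflori

sizubewl and bovbawfonl both end in -l yet inflect differently (sizubowl, bovbawfonlori), so the final letter is not what conditions the rule; the second-to-last letter is.
"nimifl" has second-to-last letter 'f'. The one such stem in the data (biwifp → biwifpori) adds -ori, so the same rule applies.
So nimifl → nimiflori.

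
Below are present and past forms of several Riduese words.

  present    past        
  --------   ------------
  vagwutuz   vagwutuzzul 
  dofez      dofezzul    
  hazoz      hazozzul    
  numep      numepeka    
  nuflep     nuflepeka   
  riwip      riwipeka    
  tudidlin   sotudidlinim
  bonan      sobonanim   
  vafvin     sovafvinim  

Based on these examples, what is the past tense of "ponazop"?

ponazopeka

"ponazop" ends in -p. The stems ending in -p (numep → numepeka, nuflep → nuflepeka, riwip → riwipeka) add -eka.
So ponazop → ponazopeka.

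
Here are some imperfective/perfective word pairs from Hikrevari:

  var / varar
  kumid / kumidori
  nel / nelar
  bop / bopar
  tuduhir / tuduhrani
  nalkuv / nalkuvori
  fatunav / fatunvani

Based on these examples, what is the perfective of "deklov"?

deklovori

nalkuv and fatunav both end in -v yet inflect differently (nalkuvori, fatunvani), so the final letter is not what conditions the rule; the number of vowels is.
"deklov" has 2 vowels. The stems with 2 vowels (nalkuv → nalkuvori, kumid → kumidori) add -ori.
The other patterns: stems with 1 vowel add -ar; stems with 3 vowels delete the last vowel and add -ani.
So deklov → deklovori.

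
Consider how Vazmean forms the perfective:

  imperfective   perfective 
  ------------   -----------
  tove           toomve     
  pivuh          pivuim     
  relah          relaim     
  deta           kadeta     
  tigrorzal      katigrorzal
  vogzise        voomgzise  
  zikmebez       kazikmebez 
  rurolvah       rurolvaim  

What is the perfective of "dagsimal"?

kadagsimal

rurolvah and tigrorzal both have last vowel 'a' yet inflect differently (rurolvaim, katigrorzal), so the last vowel is not what conditions the rule; the final letter is.
"dagsimal" ends in -l. The one such stem in the data (tigrorzal → katigrorzal) adds the prefix ka-, so the same rule applies.
The other patterns: stems ending in -h drop the final letter and add -im; stems ending in -e insert -om- after the first vowel.
So dagsimal → kadagsimal.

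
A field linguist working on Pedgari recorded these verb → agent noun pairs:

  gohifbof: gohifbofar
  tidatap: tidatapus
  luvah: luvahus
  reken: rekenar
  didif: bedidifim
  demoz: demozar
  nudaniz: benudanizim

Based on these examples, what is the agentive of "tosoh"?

nudaniz and demoz both end in -z yet inflect differently (benudanizim, demozar), so the final letter is not what conditions the rule; the last vowel is.
"tosoh" has last vowel 'o'. The stems whose last vowel is 'o' (demoz → demozar, gohifbof → gohifbofar) add -ar.
So tosoh → tosohar.

tosohar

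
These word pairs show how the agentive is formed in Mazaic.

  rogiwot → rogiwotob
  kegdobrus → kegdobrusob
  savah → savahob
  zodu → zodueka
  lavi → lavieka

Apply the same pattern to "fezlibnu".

kegdobrus and zodu both have last vowel 'u' yet inflect differently (kegdobrusob, zodueka), so the last vowel is not what conditions the rule; whether the stem ends in a vowel or a consonant is.
"fezlibnu" ends in a vowel. The stems ending in a vowel (zodu → zodueka, lavi → lavieka) add -eka.
The other pattern: stems ending in a consonant add -ob.
So fezlibnu → fezlibnueka.

fezlibnueka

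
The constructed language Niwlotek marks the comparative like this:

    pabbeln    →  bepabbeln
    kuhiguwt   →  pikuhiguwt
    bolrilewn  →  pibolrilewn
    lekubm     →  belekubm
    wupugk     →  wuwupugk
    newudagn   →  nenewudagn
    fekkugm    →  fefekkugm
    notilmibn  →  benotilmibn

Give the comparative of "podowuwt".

"podowuwt" has second-to-last letter 'w'. The stems whose second-to-last letter is 'w' (kuhiguwt → pikuhiguwt, bolrilewn → pibolrilewn) add the prefix pi-.
So podowuwt → pipodowuwt.

pipodowuwt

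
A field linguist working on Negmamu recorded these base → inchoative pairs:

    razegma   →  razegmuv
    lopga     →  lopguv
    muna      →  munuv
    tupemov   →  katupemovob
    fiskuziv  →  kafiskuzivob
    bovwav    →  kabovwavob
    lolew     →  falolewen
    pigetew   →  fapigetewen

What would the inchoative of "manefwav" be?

razegma and bovwav both have last vowel 'a' yet inflect differently (razegmuv, kabovwavob), so the last vowel is not what conditions the rule; the final letter is.
"manefwav" ends in -v. The stems ending in -v (tupemov → katupemovob, fiskuziv → kafiskuzivob, bovwav → kabovwavob) add ka- … -ob around the stem.
The other patterns: stems ending in -a drop the final letter and add -uv; stems ending in -w add fa- … -en around the stem.
So manefwav → kamanefwavob.

kamanefwavob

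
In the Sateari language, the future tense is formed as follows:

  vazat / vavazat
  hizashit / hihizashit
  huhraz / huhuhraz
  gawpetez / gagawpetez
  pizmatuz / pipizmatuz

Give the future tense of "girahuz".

Every pair shown (vazat → vavazat, hizashit → hihizashit, huhraz → huhuhraz, …) follows the same rule: repeat the first consonant+vowel as a prefix.
So girahuz → gigirahuz.

gigirahuz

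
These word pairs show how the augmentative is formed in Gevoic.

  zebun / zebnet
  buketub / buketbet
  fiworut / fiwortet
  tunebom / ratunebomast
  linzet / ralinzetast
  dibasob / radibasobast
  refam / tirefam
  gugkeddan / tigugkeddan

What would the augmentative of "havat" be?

fiworut and linzet both end in -t yet inflect differently (fiwortet, ralinzetast), so the final letter is not what conditions the rule; the last vowel is.
"havat" has last vowel 'a'. The stems whose last vowel is 'a' (refam → tirefam, gugkeddan → tigugkeddan) add the prefix ti-.
So havat → tihavat.

tihavat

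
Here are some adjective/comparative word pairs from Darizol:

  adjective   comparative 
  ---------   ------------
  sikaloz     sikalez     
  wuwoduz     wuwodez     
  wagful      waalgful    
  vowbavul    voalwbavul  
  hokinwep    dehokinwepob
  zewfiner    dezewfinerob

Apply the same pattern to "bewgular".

debewgularob

wuwoduz and wagful both have last vowel 'u' yet inflect differently (wuwodez, waalgful), so the last vowel is not what conditions the rule; the final letter is.
"bewgular" ends in -r. The one such stem in the data (zewfiner → dezewfinerob) adds de- … -ob around the stem, so the same rule applies.
So bewgular → debewgularob.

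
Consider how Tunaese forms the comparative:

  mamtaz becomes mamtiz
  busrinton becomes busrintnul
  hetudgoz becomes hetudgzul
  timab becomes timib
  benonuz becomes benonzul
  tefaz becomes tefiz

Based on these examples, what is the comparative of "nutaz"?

nutiz

tefaz and hetudgoz both end in -z yet inflect differently (tefiz, hetudgzul), so the final letter is not what conditions the rule; the last vowel is.
"nutaz" has last vowel 'a'. The stems whose last vowel is 'a' (tefaz → tefiz, timab → timib, mamtaz → mamtiz) change the last vowel to 'i'.
So nutaz → nutiz.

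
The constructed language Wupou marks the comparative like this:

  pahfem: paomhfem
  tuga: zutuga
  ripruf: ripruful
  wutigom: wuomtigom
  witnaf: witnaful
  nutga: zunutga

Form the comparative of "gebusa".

zugebusa

"gebusa" ends in -a. The stems ending in -a (tuga → zutuga, nutga → zunutga) add the prefix zu-.
The other patterns: stems ending in -m insert -om- after the first vowel; stems ending in -f add -ul.
So gebusa → zugebusa.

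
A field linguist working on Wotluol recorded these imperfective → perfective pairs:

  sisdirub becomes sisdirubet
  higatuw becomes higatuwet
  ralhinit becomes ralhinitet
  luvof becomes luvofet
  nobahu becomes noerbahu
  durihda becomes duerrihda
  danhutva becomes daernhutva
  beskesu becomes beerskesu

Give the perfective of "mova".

moerva

"mova" ends in a vowel. The stems ending in a vowel (nobahu → noerbahu, durihda → duerrihda, danhutva → daernhutva) insert -er- after the first vowel.
The other pattern: stems ending in a consonant add -et.
So mova → moerva.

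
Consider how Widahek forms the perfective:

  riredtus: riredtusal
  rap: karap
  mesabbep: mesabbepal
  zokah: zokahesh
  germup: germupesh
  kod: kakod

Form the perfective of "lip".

"lip" has 1 vowel. The stems with 1 vowel (kod → kakod, rap → karap) add the prefix ka-.
The other patterns: stems with 2 vowels add -esh; stems with 3 vowels add -al.
So lip → kalip.

kalip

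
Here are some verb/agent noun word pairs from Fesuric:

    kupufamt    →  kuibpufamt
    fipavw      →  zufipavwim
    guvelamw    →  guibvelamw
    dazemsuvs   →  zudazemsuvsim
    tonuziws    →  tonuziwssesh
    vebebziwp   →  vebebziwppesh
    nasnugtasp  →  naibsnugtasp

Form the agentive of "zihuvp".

zuzihuvpim

"zihuvp" has second-to-last letter 'v'. The stems whose second-to-last letter is 'v' (dazemsuvs → zudazemsuvsim, fipavw → zufipavwim) add zu- … -im around the stem.
So zihuvp → zuzihuvpim.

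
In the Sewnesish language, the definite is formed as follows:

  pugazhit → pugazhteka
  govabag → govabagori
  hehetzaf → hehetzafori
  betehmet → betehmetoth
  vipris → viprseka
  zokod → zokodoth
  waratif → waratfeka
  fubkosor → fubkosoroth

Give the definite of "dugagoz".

dugagozoth

hehetzaf and waratif both end in -f yet inflect differently (hehetzafori, waratfeka), so the final letter is not what conditions the rule; the last vowel is.
"dugagoz" has last vowel 'o'. The stems whose last vowel is 'o' (fubkosor → fubkosoroth, zokod → zokodoth) add -oth.
So dugagoz → dugagozoth.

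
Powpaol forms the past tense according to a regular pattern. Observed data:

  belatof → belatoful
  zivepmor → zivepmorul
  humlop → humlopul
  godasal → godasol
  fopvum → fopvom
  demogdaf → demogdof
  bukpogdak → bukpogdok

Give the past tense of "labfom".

labfomul

"labfom" has last vowel 'o'. The stems whose last vowel is 'o' (belatof → belatoful, zivepmor → zivepmorul, humlop → humlopul) add -ul.
So labfom → labfomul.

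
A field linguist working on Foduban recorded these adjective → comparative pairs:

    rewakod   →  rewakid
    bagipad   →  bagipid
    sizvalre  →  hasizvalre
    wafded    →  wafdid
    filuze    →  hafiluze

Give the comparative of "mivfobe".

filuze and wafded both have last vowel 'e' yet inflect differently (hafiluze, wafdid), so the last vowel is not what conditions the rule; the final letter is.
"mivfobe" ends in -e. The stems ending in -e (filuze → hafiluze, sizvalre → hasizvalre) add the prefix ha-.
So mivfobe → hamivfobe.

hamivfobe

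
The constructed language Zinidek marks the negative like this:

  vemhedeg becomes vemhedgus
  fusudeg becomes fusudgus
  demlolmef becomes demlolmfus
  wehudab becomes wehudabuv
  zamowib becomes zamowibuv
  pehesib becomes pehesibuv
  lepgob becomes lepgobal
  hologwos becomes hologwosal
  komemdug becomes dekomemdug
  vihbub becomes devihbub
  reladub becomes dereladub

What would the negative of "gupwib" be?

wehudab and lepgob both end in -b yet inflect differently (wehudabuv, lepgobal), so the final letter is not what conditions the rule; the last vowel is.
"gupwib" has last vowel 'i'. The stems whose last vowel is 'i' (zamowib → zamowibuv, pehesib → pehesibuv) add -uv.
So gupwib → gupwibuv.

gupwibuv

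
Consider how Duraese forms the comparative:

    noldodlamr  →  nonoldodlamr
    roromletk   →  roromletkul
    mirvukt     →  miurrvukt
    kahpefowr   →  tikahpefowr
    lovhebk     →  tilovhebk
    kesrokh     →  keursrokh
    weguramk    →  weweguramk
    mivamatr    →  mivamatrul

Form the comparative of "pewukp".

peurwukp

"pewukp" has second-to-last letter 'k'. The stems whose second-to-last letter is 'k' (kesrokh → keursrokh, mirvukt → miurrvukt) insert -ur- after the first vowel.
The other patterns: stems whose second-to-last letter is 'm' repeat the first consonant+vowel as a prefix; stems whose second-to-last letter is 't' add -ul; stems whose second-to-last letter is 'b' or 'w' add the prefix ti-.
So pewukp → peurwukp.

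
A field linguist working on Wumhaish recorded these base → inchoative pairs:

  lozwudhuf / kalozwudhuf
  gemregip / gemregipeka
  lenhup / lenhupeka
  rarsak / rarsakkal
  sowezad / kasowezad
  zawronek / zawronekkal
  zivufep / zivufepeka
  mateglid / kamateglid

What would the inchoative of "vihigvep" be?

zawronek and zivufep both have last vowel 'e' yet inflect differently (zawronekkal, zivufepeka), so the last vowel is not what conditions the rule; the final letter is.
"vihigvep" ends in -p. The stems ending in -p (gemregip → gemregipeka, zivufep → zivufepeka, lenhup → lenhupeka) add -eka.
The other patterns: stems ending in -k double the final consonant and add -al; stems ending in -d or -f add the prefix ka-.
So vihigvep → vihigvepeka.

vihigvepeka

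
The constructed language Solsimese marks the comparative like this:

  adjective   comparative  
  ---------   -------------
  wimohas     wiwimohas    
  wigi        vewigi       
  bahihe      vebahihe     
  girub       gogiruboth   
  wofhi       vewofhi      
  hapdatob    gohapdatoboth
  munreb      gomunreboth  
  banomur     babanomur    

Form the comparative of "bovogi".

bahihe and munreb both have last vowel 'e' yet inflect differently (vebahihe, gomunreboth), so the last vowel is not what conditions the rule; the final letter is.
"bovogi" ends in -i. The stems ending in -i (wigi → vewigi, wofhi → vewofhi) add the prefix ve-.
The other patterns: stems ending in -b add go- … -oth around the stem; stems ending in -r or -s repeat the first consonant+vowel as a prefix.
So bovogi → vebovogi.

vebovogi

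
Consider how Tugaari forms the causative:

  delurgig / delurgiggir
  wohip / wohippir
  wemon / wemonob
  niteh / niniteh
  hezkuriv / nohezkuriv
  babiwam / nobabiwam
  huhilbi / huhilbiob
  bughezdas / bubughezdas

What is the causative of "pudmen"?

babiwam and bughezdas both have last vowel 'a' yet inflect differently (nobabiwam, bubughezdas), so the last vowel is not what conditions the rule; the final letter is.
"pudmen" ends in -n. The one such stem in the data (wemon → wemonob) adds -ob, so the same rule applies.
The other patterns: stems ending in -m or -v add the prefix no-; stems ending in -h or -s repeat the first consonant+vowel as a prefix; stems ending in -g or -p double the final consonant and add -ir.
So pudmen → pudmenob.

pudmenob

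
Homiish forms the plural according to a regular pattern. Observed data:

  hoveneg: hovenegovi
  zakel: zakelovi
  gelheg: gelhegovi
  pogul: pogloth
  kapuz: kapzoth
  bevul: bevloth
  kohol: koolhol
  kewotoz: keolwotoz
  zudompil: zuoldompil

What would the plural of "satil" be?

saoltil

zakel and pogul both end in -l yet inflect differently (zakelovi, pogloth), so the final letter is not what conditions the rule; the last vowel is.
"satil" has last vowel 'i'. The one such stem in the data (zudompil → zuoldompil) inserts -ol- after the first vowel (as do kohol, kewotoz), so the same rule applies.
The other patterns: stems whose last vowel is 'e' add -ovi; stems whose last vowel is 'u' delete the last vowel and add -oth.
So satil → saoltil.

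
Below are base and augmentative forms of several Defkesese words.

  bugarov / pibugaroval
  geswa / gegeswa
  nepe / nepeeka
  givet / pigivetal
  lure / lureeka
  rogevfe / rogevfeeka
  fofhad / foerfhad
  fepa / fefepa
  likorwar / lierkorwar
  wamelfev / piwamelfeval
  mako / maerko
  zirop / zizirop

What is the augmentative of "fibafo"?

"fibafo" ends in -o. The one such stem in the data (mako → maerko) inserts -er- after the first vowel (as do likorwar, fofhad), so the same rule applies.
So fibafo → fierbafo.

fierbafo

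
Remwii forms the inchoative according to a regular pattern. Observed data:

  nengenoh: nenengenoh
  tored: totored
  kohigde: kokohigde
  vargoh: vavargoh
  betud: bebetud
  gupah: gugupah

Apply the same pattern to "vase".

Every pair shown (nengenoh → nenengenoh, tored → totored, kohigde → kokohigde, …) follows the same rule: repeat the first consonant+vowel as a prefix.
So vase → vavase.

vavase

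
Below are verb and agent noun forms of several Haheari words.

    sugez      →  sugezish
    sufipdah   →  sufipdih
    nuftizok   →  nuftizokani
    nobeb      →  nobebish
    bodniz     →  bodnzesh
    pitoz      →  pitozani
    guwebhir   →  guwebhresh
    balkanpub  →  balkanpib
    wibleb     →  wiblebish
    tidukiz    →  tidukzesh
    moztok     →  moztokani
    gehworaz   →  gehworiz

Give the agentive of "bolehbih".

pitoz and gehworaz both end in -z yet inflect differently (pitozani, gehworiz), so the final letter is not what conditions the rule; the last vowel is.
"bolehbih" has last vowel 'i'. The stems whose last vowel is 'i' (tidukiz → tidukzesh, bodniz → bodnzesh, guwebhir → guwebhresh) delete the last vowel and add -esh.
So bolehbih → bolehbhesh.

bolehbhesh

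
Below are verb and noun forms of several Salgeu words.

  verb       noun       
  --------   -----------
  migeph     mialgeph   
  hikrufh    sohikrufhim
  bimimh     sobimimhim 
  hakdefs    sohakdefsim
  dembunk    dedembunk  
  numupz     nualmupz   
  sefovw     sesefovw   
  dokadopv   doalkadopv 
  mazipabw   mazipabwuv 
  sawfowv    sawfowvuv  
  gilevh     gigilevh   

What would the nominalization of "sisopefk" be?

migeph and gilevh both end in -h yet inflect differently (mialgeph, gigilevh), so the final letter is not what conditions the rule; the second-to-last letter is.
"sisopefk" has second-to-last letter 'f'. The stems whose second-to-last letter is 'f' (hakdefs → sohakdefsim, hikrufh → sohikrufhim) add so- … -im around the stem.
The other patterns: stems whose second-to-last letter is 'p' insert -al- after the first vowel; stems whose second-to-last letter is 'n' or 'v' repeat the first consonant+vowel as a prefix; stems whose second-to-last letter is 'b' or 'w' add -uv.
So sisopefk → sosisopefkim.

sosisopefkim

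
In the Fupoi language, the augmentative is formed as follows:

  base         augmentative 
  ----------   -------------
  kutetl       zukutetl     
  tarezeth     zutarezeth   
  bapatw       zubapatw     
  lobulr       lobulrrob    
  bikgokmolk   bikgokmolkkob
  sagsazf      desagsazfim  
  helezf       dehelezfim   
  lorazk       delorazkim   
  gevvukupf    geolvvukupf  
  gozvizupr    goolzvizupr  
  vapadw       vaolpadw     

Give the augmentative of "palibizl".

bikgokmolk and lorazk both end in -k yet inflect differently (bikgokmolkkob, delorazkim), so the final letter is not what conditions the rule; the second-to-last letter is.
"palibizl" has second-to-last letter 'z'. The stems whose second-to-last letter is 'z' (sagsazf → desagsazfim, helezf → dehelezfim, lorazk → delorazkim) add de- … -im around the stem.
So palibizl → depalibizlim.

depalibizlim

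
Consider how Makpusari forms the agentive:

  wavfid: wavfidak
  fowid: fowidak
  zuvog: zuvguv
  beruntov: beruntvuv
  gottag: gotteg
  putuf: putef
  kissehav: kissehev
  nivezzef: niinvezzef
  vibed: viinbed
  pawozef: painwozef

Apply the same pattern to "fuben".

fuinben

"fuben" has last vowel 'e'. The stems whose last vowel is 'e' (nivezzef → niinvezzef, vibed → viinbed, pawozef → painwozef) insert -in- after the first vowel.
So fuben → fuinben.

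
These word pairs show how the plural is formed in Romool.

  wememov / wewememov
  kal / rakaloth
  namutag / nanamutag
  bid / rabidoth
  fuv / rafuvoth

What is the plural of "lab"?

wememov and fuv both end in -v yet inflect differently (wewememov, rafuvoth), so the final letter is not what conditions the rule; the number of vowels is.
"lab" has 1 vowel. The stems with 1 vowel (kal → rakaloth, fuv → rafuvoth, bid → rabidoth) add ra- … -oth around the stem.
The other pattern: stems with 3 vowels repeat the first consonant+vowel as a prefix.
So lab → ralaboth.

ralaboth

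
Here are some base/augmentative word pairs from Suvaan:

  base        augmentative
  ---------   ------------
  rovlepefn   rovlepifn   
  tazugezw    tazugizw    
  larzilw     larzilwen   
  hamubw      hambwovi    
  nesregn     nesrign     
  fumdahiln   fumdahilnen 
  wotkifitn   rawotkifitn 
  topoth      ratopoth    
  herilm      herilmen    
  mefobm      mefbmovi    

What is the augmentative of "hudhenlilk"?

hudhenlilken

hamubw and larzilw both end in -w yet inflect differently (hambwovi, larzilwen), so the final letter is not what conditions the rule; the second-to-last letter is.
"hudhenlilk" has second-to-last letter 'l'. The stems whose second-to-last letter is 'l' (larzilw → larzilwen, herilm → herilmen, fumdahiln → fumdahilnen) add -en.
So hudhenlilk → hudhenlilken.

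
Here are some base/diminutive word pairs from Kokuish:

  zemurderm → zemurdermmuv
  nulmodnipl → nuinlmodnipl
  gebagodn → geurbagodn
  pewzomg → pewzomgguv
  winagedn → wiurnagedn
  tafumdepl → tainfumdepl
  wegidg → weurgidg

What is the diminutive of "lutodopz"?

luintodopz

wegidg and pewzomg both end in -g yet inflect differently (weurgidg, pewzomgguv), so the final letter is not what conditions the rule; the second-to-last letter is.
"lutodopz" has second-to-last letter 'p'. The stems whose second-to-last letter is 'p' (nulmodnipl → nuinlmodnipl, tafumdepl → tainfumdepl) insert -in- after the first vowel.
So lutodopz → luintodopz.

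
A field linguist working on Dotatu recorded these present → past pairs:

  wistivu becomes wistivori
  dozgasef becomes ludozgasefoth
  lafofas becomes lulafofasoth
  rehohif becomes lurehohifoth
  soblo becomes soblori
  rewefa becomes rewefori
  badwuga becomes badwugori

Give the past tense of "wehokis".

luwehokisoth

"wehokis" ends in a consonant. The stems ending in a consonant (dozgasef → ludozgasefoth, rehohif → lurehohifoth, lafofas → lulafofasoth) add lu- … -oth around the stem.
So wehokis → luwehokisoth.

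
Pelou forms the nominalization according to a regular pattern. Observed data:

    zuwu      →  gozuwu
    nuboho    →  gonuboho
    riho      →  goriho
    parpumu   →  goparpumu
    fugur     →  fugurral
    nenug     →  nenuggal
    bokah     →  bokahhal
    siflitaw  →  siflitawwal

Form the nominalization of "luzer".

luzerral

zuwu and fugur both have last vowel 'u' yet inflect differently (gozuwu, fugurral), so the last vowel is not what conditions the rule; whether the stem ends in a vowel or a consonant is.
"luzer" ends in a consonant. The stems ending in a consonant (fugur → fugurral, nenug → nenuggal, bokah → bokahhal) double the final consonant and add -al.
So luzer → luzerral.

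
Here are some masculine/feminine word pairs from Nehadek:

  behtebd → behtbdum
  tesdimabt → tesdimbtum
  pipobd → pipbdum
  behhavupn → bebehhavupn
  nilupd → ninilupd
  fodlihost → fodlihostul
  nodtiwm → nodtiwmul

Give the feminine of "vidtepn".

vividtepn

behtebd and nilupd both end in -d yet inflect differently (behtbdum, ninilupd), so the final letter is not what conditions the rule; the second-to-last letter is.
"vidtepn" has second-to-last letter 'p'. The stems whose second-to-last letter is 'p' (behhavupn → bebehhavupn, nilupd → ninilupd) repeat the first consonant+vowel as a prefix.
The other patterns: stems whose second-to-last letter is 'b' delete the last vowel and add -um; stems whose second-to-last letter is 's' or 'w' add -ul.
So vidtepn → vividtepn.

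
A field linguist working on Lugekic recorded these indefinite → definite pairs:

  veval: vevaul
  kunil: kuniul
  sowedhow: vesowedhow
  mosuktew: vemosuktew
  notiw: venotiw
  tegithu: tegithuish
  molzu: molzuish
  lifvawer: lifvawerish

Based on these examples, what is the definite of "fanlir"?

fanlirish

kunil and notiw both have last vowel 'i' yet inflect differently (kuniul, venotiw), so the last vowel is not what conditions the rule; the final letter is.
"fanlir" ends in -r. The one such stem in the data (lifvawer → lifvawerish) adds -ish, so the same rule applies.
The other patterns: stems ending in -l drop the final letter and add -ul; stems ending in -w add the prefix ve-.
So fanlir → fanlirish.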